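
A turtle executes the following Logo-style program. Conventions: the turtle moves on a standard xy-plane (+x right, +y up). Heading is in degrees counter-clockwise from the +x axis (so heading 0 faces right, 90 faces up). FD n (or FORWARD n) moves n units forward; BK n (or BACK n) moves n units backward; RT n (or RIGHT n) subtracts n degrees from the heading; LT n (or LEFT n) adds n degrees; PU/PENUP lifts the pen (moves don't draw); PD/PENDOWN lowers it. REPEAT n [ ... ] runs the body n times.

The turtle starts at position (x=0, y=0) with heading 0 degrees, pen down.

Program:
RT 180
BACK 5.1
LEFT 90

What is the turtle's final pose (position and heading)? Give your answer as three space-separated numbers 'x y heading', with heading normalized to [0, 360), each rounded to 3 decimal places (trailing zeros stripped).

Answer: 5.1 0 270

Derivation:
Executing turtle program step by step:
Start: pos=(0,0), heading=0, pen down
RT 180: heading 0 -> 180
BK 5.1: (0,0) -> (5.1,0) [heading=180, draw]
LT 90: heading 180 -> 270
Final: pos=(5.1,0), heading=270, 1 segment(s) drawn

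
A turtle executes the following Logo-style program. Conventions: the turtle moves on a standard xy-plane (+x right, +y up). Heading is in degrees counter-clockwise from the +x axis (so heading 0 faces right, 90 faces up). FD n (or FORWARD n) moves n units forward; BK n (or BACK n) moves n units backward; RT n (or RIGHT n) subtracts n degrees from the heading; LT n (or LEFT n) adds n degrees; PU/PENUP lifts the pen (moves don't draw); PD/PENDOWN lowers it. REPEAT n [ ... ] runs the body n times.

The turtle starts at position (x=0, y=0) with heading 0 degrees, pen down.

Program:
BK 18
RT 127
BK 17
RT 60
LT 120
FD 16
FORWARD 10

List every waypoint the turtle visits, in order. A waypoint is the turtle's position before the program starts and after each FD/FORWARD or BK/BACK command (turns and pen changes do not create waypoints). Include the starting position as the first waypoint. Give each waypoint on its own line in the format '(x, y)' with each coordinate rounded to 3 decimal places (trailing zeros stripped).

Executing turtle program step by step:
Start: pos=(0,0), heading=0, pen down
BK 18: (0,0) -> (-18,0) [heading=0, draw]
RT 127: heading 0 -> 233
BK 17: (-18,0) -> (-7.769,13.577) [heading=233, draw]
RT 60: heading 233 -> 173
LT 120: heading 173 -> 293
FD 16: (-7.769,13.577) -> (-1.517,-1.151) [heading=293, draw]
FD 10: (-1.517,-1.151) -> (2.39,-10.356) [heading=293, draw]
Final: pos=(2.39,-10.356), heading=293, 4 segment(s) drawn
Waypoints (5 total):
(0, 0)
(-18, 0)
(-7.769, 13.577)
(-1.517, -1.151)
(2.39, -10.356)

Answer: (0, 0)
(-18, 0)
(-7.769, 13.577)
(-1.517, -1.151)
(2.39, -10.356)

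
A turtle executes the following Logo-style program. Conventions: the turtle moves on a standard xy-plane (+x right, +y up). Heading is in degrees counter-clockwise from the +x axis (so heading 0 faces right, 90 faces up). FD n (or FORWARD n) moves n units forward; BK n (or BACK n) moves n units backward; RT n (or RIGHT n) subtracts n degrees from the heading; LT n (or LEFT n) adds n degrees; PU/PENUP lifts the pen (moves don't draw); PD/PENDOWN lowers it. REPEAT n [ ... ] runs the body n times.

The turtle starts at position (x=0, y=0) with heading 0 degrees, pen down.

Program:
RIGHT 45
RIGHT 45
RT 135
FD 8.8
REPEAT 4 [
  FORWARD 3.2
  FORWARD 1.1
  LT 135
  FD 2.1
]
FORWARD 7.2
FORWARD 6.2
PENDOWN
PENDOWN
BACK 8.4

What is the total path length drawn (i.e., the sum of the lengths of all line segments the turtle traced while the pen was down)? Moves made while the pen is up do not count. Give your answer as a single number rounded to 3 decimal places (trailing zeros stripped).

Answer: 56.2

Derivation:
Executing turtle program step by step:
Start: pos=(0,0), heading=0, pen down
RT 45: heading 0 -> 315
RT 45: heading 315 -> 270
RT 135: heading 270 -> 135
FD 8.8: (0,0) -> (-6.223,6.223) [heading=135, draw]
REPEAT 4 [
  -- iteration 1/4 --
  FD 3.2: (-6.223,6.223) -> (-8.485,8.485) [heading=135, draw]
  FD 1.1: (-8.485,8.485) -> (-9.263,9.263) [heading=135, draw]
  LT 135: heading 135 -> 270
  FD 2.1: (-9.263,9.263) -> (-9.263,7.163) [heading=270, draw]
  -- iteration 2/4 --
  FD 3.2: (-9.263,7.163) -> (-9.263,3.963) [heading=270, draw]
  FD 1.1: (-9.263,3.963) -> (-9.263,2.863) [heading=270, draw]
  LT 135: heading 270 -> 45
  FD 2.1: (-9.263,2.863) -> (-7.778,4.348) [heading=45, draw]
  -- iteration 3/4 --
  FD 3.2: (-7.778,4.348) -> (-5.515,6.611) [heading=45, draw]
  FD 1.1: (-5.515,6.611) -> (-4.738,7.389) [heading=45, draw]
  LT 135: heading 45 -> 180
  FD 2.1: (-4.738,7.389) -> (-6.838,7.389) [heading=180, draw]
  -- iteration 4/4 --
  FD 3.2: (-6.838,7.389) -> (-10.038,7.389) [heading=180, draw]
  FD 1.1: (-10.038,7.389) -> (-11.138,7.389) [heading=180, draw]
  LT 135: heading 180 -> 315
  FD 2.1: (-11.138,7.389) -> (-9.653,5.904) [heading=315, draw]
]
FD 7.2: (-9.653,5.904) -> (-4.562,0.812) [heading=315, draw]
FD 6.2: (-4.562,0.812) -> (-0.177,-3.572) [heading=315, draw]
PD: pen down
PD: pen down
BK 8.4: (-0.177,-3.572) -> (-6.117,2.368) [heading=315, draw]
Final: pos=(-6.117,2.368), heading=315, 16 segment(s) drawn

Segment lengths:
  seg 1: (0,0) -> (-6.223,6.223), length = 8.8
  seg 2: (-6.223,6.223) -> (-8.485,8.485), length = 3.2
  seg 3: (-8.485,8.485) -> (-9.263,9.263), length = 1.1
  seg 4: (-9.263,9.263) -> (-9.263,7.163), length = 2.1
  seg 5: (-9.263,7.163) -> (-9.263,3.963), length = 3.2
  seg 6: (-9.263,3.963) -> (-9.263,2.863), length = 1.1
  seg 7: (-9.263,2.863) -> (-7.778,4.348), length = 2.1
  seg 8: (-7.778,4.348) -> (-5.515,6.611), length = 3.2
  seg 9: (-5.515,6.611) -> (-4.738,7.389), length = 1.1
  seg 10: (-4.738,7.389) -> (-6.838,7.389), length = 2.1
  seg 11: (-6.838,7.389) -> (-10.038,7.389), length = 3.2
  seg 12: (-10.038,7.389) -> (-11.138,7.389), length = 1.1
  seg 13: (-11.138,7.389) -> (-9.653,5.904), length = 2.1
  seg 14: (-9.653,5.904) -> (-4.562,0.812), length = 7.2
  seg 15: (-4.562,0.812) -> (-0.177,-3.572), length = 6.2
  seg 16: (-0.177,-3.572) -> (-6.117,2.368), length = 8.4
Total = 56.2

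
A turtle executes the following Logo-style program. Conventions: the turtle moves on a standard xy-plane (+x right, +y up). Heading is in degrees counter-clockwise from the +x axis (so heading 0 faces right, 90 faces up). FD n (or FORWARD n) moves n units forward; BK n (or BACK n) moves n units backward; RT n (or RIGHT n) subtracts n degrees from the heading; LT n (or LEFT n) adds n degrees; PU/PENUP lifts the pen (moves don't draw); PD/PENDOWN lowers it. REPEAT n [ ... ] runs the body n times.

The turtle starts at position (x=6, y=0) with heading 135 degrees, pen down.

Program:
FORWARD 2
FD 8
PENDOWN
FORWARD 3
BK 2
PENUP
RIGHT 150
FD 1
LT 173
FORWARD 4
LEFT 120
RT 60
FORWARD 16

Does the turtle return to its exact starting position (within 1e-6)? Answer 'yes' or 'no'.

Answer: no

Derivation:
Executing turtle program step by step:
Start: pos=(6,0), heading=135, pen down
FD 2: (6,0) -> (4.586,1.414) [heading=135, draw]
FD 8: (4.586,1.414) -> (-1.071,7.071) [heading=135, draw]
PD: pen down
FD 3: (-1.071,7.071) -> (-3.192,9.192) [heading=135, draw]
BK 2: (-3.192,9.192) -> (-1.778,7.778) [heading=135, draw]
PU: pen up
RT 150: heading 135 -> 345
FD 1: (-1.778,7.778) -> (-0.812,7.519) [heading=345, move]
LT 173: heading 345 -> 158
FD 4: (-0.812,7.519) -> (-4.521,9.018) [heading=158, move]
LT 120: heading 158 -> 278
RT 60: heading 278 -> 218
FD 16: (-4.521,9.018) -> (-17.129,-0.833) [heading=218, move]
Final: pos=(-17.129,-0.833), heading=218, 4 segment(s) drawn

Start position: (6, 0)
Final position: (-17.129, -0.833)
Distance = 23.144; >= 1e-6 -> NOT closed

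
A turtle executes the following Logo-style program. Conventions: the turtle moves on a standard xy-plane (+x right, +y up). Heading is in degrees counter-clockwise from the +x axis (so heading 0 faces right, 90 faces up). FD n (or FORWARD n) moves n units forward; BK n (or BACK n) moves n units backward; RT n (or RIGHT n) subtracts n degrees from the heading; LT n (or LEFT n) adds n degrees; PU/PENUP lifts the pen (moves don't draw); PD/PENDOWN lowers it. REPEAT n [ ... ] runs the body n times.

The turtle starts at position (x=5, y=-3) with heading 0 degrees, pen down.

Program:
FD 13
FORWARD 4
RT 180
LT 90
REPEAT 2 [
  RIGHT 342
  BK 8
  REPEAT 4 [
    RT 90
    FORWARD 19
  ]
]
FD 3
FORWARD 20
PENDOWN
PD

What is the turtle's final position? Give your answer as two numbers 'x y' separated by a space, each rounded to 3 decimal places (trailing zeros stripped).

Answer: 28.345 -7.527

Derivation:
Executing turtle program step by step:
Start: pos=(5,-3), heading=0, pen down
FD 13: (5,-3) -> (18,-3) [heading=0, draw]
FD 4: (18,-3) -> (22,-3) [heading=0, draw]
RT 180: heading 0 -> 180
LT 90: heading 180 -> 270
REPEAT 2 [
  -- iteration 1/2 --
  RT 342: heading 270 -> 288
  BK 8: (22,-3) -> (19.528,4.608) [heading=288, draw]
  REPEAT 4 [
    -- iteration 1/4 --
    RT 90: heading 288 -> 198
    FD 19: (19.528,4.608) -> (1.458,-1.263) [heading=198, draw]
    -- iteration 2/4 --
    RT 90: heading 198 -> 108
    FD 19: (1.458,-1.263) -> (-4.414,16.807) [heading=108, draw]
    -- iteration 3/4 --
    RT 90: heading 108 -> 18
    FD 19: (-4.414,16.807) -> (13.657,22.679) [heading=18, draw]
    -- iteration 4/4 --
    RT 90: heading 18 -> 288
    FD 19: (13.657,22.679) -> (19.528,4.608) [heading=288, draw]
  ]
  -- iteration 2/2 --
  RT 342: heading 288 -> 306
  BK 8: (19.528,4.608) -> (14.826,11.081) [heading=306, draw]
  REPEAT 4 [
    -- iteration 1/4 --
    RT 90: heading 306 -> 216
    FD 19: (14.826,11.081) -> (-0.546,-0.087) [heading=216, draw]
    -- iteration 2/4 --
    RT 90: heading 216 -> 126
    FD 19: (-0.546,-0.087) -> (-11.714,15.284) [heading=126, draw]
    -- iteration 3/4 --
    RT 90: heading 126 -> 36
    FD 19: (-11.714,15.284) -> (3.658,26.452) [heading=36, draw]
    -- iteration 4/4 --
    RT 90: heading 36 -> 306
    FD 19: (3.658,26.452) -> (14.826,11.081) [heading=306, draw]
  ]
]
FD 3: (14.826,11.081) -> (16.589,8.654) [heading=306, draw]
FD 20: (16.589,8.654) -> (28.345,-7.527) [heading=306, draw]
PD: pen down
PD: pen down
Final: pos=(28.345,-7.527), heading=306, 14 segment(s) drawn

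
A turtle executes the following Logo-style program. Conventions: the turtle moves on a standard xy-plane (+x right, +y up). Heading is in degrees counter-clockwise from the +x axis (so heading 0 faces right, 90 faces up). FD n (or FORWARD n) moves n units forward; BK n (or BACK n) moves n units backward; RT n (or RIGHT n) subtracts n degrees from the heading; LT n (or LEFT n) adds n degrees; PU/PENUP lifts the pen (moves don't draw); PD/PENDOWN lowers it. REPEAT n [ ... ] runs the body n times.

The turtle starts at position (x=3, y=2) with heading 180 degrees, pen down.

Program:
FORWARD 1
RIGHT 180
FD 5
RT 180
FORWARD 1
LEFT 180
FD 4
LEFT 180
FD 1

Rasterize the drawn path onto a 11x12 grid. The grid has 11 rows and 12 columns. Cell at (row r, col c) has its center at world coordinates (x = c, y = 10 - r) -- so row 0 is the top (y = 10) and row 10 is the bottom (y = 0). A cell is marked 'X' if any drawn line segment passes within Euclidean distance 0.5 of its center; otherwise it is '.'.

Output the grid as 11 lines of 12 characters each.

Segment 0: (3,2) -> (2,2)
Segment 1: (2,2) -> (7,2)
Segment 2: (7,2) -> (6,2)
Segment 3: (6,2) -> (10,2)
Segment 4: (10,2) -> (9,2)

Answer: ............
............
............
............
............
............
............
............
..XXXXXXXXX.
............
............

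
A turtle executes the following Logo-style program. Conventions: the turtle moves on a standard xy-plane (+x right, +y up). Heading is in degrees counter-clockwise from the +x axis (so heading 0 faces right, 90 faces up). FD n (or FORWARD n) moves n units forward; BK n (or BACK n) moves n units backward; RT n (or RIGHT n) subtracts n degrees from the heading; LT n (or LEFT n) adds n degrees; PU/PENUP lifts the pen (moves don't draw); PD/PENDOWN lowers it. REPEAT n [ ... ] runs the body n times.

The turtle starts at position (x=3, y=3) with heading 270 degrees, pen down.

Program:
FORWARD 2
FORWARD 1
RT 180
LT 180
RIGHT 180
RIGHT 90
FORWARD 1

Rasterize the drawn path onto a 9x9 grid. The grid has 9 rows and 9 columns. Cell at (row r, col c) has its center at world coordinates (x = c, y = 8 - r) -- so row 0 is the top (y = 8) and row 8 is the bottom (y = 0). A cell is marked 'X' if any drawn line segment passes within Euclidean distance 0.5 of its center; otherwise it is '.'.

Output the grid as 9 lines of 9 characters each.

Answer: .........
.........
.........
.........
.........
...X.....
...X.....
...X.....
...XX....

Derivation:
Segment 0: (3,3) -> (3,1)
Segment 1: (3,1) -> (3,0)
Segment 2: (3,0) -> (4,0)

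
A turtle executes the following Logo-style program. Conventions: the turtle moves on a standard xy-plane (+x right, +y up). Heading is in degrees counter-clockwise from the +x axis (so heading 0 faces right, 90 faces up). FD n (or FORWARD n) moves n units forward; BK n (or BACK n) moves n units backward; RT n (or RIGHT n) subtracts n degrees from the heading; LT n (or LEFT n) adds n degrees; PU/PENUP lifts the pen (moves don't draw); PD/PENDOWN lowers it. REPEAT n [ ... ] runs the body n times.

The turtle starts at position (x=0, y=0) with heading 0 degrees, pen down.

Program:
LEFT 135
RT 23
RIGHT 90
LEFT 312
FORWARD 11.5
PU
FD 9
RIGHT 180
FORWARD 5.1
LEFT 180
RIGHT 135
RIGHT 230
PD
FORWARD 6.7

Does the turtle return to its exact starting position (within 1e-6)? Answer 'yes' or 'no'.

Answer: no

Derivation:
Executing turtle program step by step:
Start: pos=(0,0), heading=0, pen down
LT 135: heading 0 -> 135
RT 23: heading 135 -> 112
RT 90: heading 112 -> 22
LT 312: heading 22 -> 334
FD 11.5: (0,0) -> (10.336,-5.041) [heading=334, draw]
PU: pen up
FD 9: (10.336,-5.041) -> (18.425,-8.987) [heading=334, move]
RT 180: heading 334 -> 154
FD 5.1: (18.425,-8.987) -> (13.841,-6.751) [heading=154, move]
LT 180: heading 154 -> 334
RT 135: heading 334 -> 199
RT 230: heading 199 -> 329
PD: pen down
FD 6.7: (13.841,-6.751) -> (19.584,-10.202) [heading=329, draw]
Final: pos=(19.584,-10.202), heading=329, 2 segment(s) drawn

Start position: (0, 0)
Final position: (19.584, -10.202)
Distance = 22.082; >= 1e-6 -> NOT closed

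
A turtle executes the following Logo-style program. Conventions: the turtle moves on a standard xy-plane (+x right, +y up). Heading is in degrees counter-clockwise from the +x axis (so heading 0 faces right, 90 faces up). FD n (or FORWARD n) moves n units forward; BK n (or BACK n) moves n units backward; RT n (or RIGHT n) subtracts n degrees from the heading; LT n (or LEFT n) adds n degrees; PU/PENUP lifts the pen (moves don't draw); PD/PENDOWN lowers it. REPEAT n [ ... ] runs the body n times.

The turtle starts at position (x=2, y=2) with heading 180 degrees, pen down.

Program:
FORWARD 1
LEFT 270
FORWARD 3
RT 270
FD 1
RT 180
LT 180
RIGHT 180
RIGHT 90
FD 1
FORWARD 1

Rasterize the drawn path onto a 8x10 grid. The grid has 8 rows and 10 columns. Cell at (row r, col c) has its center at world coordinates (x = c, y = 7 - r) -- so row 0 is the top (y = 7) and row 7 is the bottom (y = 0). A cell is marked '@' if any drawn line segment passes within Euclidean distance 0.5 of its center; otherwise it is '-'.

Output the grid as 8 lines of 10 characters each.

Segment 0: (2,2) -> (1,2)
Segment 1: (1,2) -> (1,5)
Segment 2: (1,5) -> (0,5)
Segment 3: (0,5) -> (0,4)
Segment 4: (0,4) -> (0,3)

Answer: ----------
----------
@@--------
@@--------
@@--------
-@@-------
----------
----------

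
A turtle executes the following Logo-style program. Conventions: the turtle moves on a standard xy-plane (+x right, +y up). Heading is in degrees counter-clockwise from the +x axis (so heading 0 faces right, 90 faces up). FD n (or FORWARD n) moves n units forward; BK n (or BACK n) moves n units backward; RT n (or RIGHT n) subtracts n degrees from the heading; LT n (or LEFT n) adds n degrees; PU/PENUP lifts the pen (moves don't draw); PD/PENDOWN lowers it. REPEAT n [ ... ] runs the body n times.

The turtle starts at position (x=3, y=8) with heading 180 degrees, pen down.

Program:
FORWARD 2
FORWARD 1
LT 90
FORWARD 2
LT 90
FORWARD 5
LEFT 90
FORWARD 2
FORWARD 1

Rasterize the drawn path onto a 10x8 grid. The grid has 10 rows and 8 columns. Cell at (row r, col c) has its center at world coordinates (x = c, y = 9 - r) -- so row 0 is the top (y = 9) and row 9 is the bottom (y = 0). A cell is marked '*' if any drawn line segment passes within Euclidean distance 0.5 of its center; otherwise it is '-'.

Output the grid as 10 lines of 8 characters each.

Segment 0: (3,8) -> (1,8)
Segment 1: (1,8) -> (0,8)
Segment 2: (0,8) -> (-0,6)
Segment 3: (-0,6) -> (5,6)
Segment 4: (5,6) -> (5,8)
Segment 5: (5,8) -> (5,9)

Answer: -----*--
****-*--
*----*--
******--
--------
--------
--------
--------
--------
--------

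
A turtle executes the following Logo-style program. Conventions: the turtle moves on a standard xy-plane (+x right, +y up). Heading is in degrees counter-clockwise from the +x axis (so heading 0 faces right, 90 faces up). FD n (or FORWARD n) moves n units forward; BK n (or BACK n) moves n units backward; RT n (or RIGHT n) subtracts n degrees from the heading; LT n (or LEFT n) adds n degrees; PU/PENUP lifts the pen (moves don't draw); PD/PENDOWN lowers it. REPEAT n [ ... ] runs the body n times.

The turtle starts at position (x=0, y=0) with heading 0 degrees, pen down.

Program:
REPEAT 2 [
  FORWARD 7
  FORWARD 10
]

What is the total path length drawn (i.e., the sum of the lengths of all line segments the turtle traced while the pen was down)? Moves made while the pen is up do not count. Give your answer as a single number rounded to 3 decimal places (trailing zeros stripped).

Executing turtle program step by step:
Start: pos=(0,0), heading=0, pen down
REPEAT 2 [
  -- iteration 1/2 --
  FD 7: (0,0) -> (7,0) [heading=0, draw]
  FD 10: (7,0) -> (17,0) [heading=0, draw]
  -- iteration 2/2 --
  FD 7: (17,0) -> (24,0) [heading=0, draw]
  FD 10: (24,0) -> (34,0) [heading=0, draw]
]
Final: pos=(34,0), heading=0, 4 segment(s) drawn

Segment lengths:
  seg 1: (0,0) -> (7,0), length = 7
  seg 2: (7,0) -> (17,0), length = 10
  seg 3: (17,0) -> (24,0), length = 7
  seg 4: (24,0) -> (34,0), length = 10
Total = 34

Answer: 34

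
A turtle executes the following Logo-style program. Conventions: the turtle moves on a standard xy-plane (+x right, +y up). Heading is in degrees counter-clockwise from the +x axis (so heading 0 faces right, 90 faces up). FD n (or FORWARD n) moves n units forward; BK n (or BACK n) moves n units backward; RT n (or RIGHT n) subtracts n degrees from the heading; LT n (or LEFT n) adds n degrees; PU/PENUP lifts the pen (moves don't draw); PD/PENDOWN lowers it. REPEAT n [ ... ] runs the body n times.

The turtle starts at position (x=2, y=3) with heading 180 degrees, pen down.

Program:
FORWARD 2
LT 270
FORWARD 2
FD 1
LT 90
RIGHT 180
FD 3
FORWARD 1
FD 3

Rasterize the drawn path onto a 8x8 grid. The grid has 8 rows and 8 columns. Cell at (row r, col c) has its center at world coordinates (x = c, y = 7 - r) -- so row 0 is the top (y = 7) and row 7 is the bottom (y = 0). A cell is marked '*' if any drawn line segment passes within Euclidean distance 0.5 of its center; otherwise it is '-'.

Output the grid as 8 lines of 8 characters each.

Answer: --------
********
*-------
*-------
***-----
--------
--------
--------

Derivation:
Segment 0: (2,3) -> (0,3)
Segment 1: (0,3) -> (0,5)
Segment 2: (0,5) -> (0,6)
Segment 3: (0,6) -> (3,6)
Segment 4: (3,6) -> (4,6)
Segment 5: (4,6) -> (7,6)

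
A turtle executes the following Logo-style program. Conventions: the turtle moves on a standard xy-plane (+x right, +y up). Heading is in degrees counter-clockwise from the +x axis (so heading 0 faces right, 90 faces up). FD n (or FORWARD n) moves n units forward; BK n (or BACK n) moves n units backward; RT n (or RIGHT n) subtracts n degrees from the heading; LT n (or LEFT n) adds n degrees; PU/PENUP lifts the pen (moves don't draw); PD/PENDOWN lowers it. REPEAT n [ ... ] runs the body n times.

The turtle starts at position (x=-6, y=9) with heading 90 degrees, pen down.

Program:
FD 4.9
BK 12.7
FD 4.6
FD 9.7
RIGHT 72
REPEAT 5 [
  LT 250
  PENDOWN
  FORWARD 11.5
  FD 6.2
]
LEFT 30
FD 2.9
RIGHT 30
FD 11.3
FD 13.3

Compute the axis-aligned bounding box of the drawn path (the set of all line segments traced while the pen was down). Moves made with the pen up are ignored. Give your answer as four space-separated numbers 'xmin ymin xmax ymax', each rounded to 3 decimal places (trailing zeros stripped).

Executing turtle program step by step:
Start: pos=(-6,9), heading=90, pen down
FD 4.9: (-6,9) -> (-6,13.9) [heading=90, draw]
BK 12.7: (-6,13.9) -> (-6,1.2) [heading=90, draw]
FD 4.6: (-6,1.2) -> (-6,5.8) [heading=90, draw]
FD 9.7: (-6,5.8) -> (-6,15.5) [heading=90, draw]
RT 72: heading 90 -> 18
REPEAT 5 [
  -- iteration 1/5 --
  LT 250: heading 18 -> 268
  PD: pen down
  FD 11.5: (-6,15.5) -> (-6.401,4.007) [heading=268, draw]
  FD 6.2: (-6.401,4.007) -> (-6.618,-2.189) [heading=268, draw]
  -- iteration 2/5 --
  LT 250: heading 268 -> 158
  PD: pen down
  FD 11.5: (-6.618,-2.189) -> (-17.28,2.119) [heading=158, draw]
  FD 6.2: (-17.28,2.119) -> (-23.029,4.441) [heading=158, draw]
  -- iteration 3/5 --
  LT 250: heading 158 -> 48
  PD: pen down
  FD 11.5: (-23.029,4.441) -> (-15.334,12.987) [heading=48, draw]
  FD 6.2: (-15.334,12.987) -> (-11.185,17.595) [heading=48, draw]
  -- iteration 4/5 --
  LT 250: heading 48 -> 298
  PD: pen down
  FD 11.5: (-11.185,17.595) -> (-5.786,7.441) [heading=298, draw]
  FD 6.2: (-5.786,7.441) -> (-2.876,1.967) [heading=298, draw]
  -- iteration 5/5 --
  LT 250: heading 298 -> 188
  PD: pen down
  FD 11.5: (-2.876,1.967) -> (-14.264,0.366) [heading=188, draw]
  FD 6.2: (-14.264,0.366) -> (-20.403,-0.497) [heading=188, draw]
]
LT 30: heading 188 -> 218
FD 2.9: (-20.403,-0.497) -> (-22.689,-2.282) [heading=218, draw]
RT 30: heading 218 -> 188
FD 11.3: (-22.689,-2.282) -> (-33.879,-3.855) [heading=188, draw]
FD 13.3: (-33.879,-3.855) -> (-47.049,-5.706) [heading=188, draw]
Final: pos=(-47.049,-5.706), heading=188, 17 segment(s) drawn

Segment endpoints: x in {-47.049, -33.879, -23.029, -22.689, -20.403, -17.28, -15.334, -14.264, -11.185, -6.618, -6.401, -6, -6, -5.786, -2.876}, y in {-5.706, -3.855, -2.282, -2.189, -0.497, 0.366, 1.2, 1.967, 2.119, 4.007, 4.441, 5.8, 7.441, 9, 12.987, 13.9, 15.5, 17.595}
xmin=-47.049, ymin=-5.706, xmax=-2.876, ymax=17.595

Answer: -47.049 -5.706 -2.876 17.595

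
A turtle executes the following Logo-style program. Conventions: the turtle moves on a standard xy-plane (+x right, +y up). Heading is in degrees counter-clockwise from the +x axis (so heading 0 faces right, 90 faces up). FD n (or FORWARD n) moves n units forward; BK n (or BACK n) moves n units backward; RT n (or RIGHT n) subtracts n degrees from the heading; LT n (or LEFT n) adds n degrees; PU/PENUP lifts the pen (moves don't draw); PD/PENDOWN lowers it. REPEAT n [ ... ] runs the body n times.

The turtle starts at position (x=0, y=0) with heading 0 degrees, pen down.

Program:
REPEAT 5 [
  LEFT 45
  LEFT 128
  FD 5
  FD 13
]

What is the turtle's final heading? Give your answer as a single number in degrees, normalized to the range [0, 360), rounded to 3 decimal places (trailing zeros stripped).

Answer: 145

Derivation:
Executing turtle program step by step:
Start: pos=(0,0), heading=0, pen down
REPEAT 5 [
  -- iteration 1/5 --
  LT 45: heading 0 -> 45
  LT 128: heading 45 -> 173
  FD 5: (0,0) -> (-4.963,0.609) [heading=173, draw]
  FD 13: (-4.963,0.609) -> (-17.866,2.194) [heading=173, draw]
  -- iteration 2/5 --
  LT 45: heading 173 -> 218
  LT 128: heading 218 -> 346
  FD 5: (-17.866,2.194) -> (-13.014,0.984) [heading=346, draw]
  FD 13: (-13.014,0.984) -> (-0.401,-2.161) [heading=346, draw]
  -- iteration 3/5 --
  LT 45: heading 346 -> 31
  LT 128: heading 31 -> 159
  FD 5: (-0.401,-2.161) -> (-5.068,-0.369) [heading=159, draw]
  FD 13: (-5.068,-0.369) -> (-17.205,4.29) [heading=159, draw]
  -- iteration 4/5 --
  LT 45: heading 159 -> 204
  LT 128: heading 204 -> 332
  FD 5: (-17.205,4.29) -> (-12.79,1.942) [heading=332, draw]
  FD 13: (-12.79,1.942) -> (-1.312,-4.161) [heading=332, draw]
  -- iteration 5/5 --
  LT 45: heading 332 -> 17
  LT 128: heading 17 -> 145
  FD 5: (-1.312,-4.161) -> (-5.408,-1.293) [heading=145, draw]
  FD 13: (-5.408,-1.293) -> (-16.057,6.164) [heading=145, draw]
]
Final: pos=(-16.057,6.164), heading=145, 10 segment(s) drawn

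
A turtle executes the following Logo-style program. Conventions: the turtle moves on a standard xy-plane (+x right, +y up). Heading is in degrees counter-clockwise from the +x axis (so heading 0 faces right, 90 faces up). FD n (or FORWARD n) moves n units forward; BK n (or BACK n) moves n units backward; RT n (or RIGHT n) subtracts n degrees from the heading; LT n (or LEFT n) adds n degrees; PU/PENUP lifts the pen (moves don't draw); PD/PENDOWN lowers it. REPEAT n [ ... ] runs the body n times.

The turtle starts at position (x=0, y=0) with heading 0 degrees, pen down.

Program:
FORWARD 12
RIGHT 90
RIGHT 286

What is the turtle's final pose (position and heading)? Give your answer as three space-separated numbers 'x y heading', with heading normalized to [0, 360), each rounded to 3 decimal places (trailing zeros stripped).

Executing turtle program step by step:
Start: pos=(0,0), heading=0, pen down
FD 12: (0,0) -> (12,0) [heading=0, draw]
RT 90: heading 0 -> 270
RT 286: heading 270 -> 344
Final: pos=(12,0), heading=344, 1 segment(s) drawn

Answer: 12 0 344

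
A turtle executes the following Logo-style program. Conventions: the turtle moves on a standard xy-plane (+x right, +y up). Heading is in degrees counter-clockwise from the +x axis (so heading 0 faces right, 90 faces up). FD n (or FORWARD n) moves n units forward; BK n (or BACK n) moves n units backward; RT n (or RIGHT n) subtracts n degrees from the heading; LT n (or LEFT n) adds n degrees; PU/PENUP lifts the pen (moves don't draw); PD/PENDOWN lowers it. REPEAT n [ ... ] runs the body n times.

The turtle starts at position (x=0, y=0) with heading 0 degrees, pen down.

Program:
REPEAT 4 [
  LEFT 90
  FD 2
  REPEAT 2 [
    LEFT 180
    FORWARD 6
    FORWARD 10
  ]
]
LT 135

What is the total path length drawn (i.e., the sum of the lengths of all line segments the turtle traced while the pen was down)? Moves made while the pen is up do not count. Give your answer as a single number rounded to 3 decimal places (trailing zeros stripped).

Answer: 136

Derivation:
Executing turtle program step by step:
Start: pos=(0,0), heading=0, pen down
REPEAT 4 [
  -- iteration 1/4 --
  LT 90: heading 0 -> 90
  FD 2: (0,0) -> (0,2) [heading=90, draw]
  REPEAT 2 [
    -- iteration 1/2 --
    LT 180: heading 90 -> 270
    FD 6: (0,2) -> (0,-4) [heading=270, draw]
    FD 10: (0,-4) -> (0,-14) [heading=270, draw]
    -- iteration 2/2 --
    LT 180: heading 270 -> 90
    FD 6: (0,-14) -> (0,-8) [heading=90, draw]
    FD 10: (0,-8) -> (0,2) [heading=90, draw]
  ]
  -- iteration 2/4 --
  LT 90: heading 90 -> 180
  FD 2: (0,2) -> (-2,2) [heading=180, draw]
  REPEAT 2 [
    -- iteration 1/2 --
    LT 180: heading 180 -> 0
    FD 6: (-2,2) -> (4,2) [heading=0, draw]
    FD 10: (4,2) -> (14,2) [heading=0, draw]
    -- iteration 2/2 --
    LT 180: heading 0 -> 180
    FD 6: (14,2) -> (8,2) [heading=180, draw]
    FD 10: (8,2) -> (-2,2) [heading=180, draw]
  ]
  -- iteration 3/4 --
  LT 90: heading 180 -> 270
  FD 2: (-2,2) -> (-2,0) [heading=270, draw]
  REPEAT 2 [
    -- iteration 1/2 --
    LT 180: heading 270 -> 90
    FD 6: (-2,0) -> (-2,6) [heading=90, draw]
    FD 10: (-2,6) -> (-2,16) [heading=90, draw]
    -- iteration 2/2 --
    LT 180: heading 90 -> 270
    FD 6: (-2,16) -> (-2,10) [heading=270, draw]
    FD 10: (-2,10) -> (-2,0) [heading=270, draw]
  ]
  -- iteration 4/4 --
  LT 90: heading 270 -> 0
  FD 2: (-2,0) -> (0,0) [heading=0, draw]
  REPEAT 2 [
    -- iteration 1/2 --
    LT 180: heading 0 -> 180
    FD 6: (0,0) -> (-6,0) [heading=180, draw]
    FD 10: (-6,0) -> (-16,0) [heading=180, draw]
    -- iteration 2/2 --
    LT 180: heading 180 -> 0
    FD 6: (-16,0) -> (-10,0) [heading=0, draw]
    FD 10: (-10,0) -> (0,0) [heading=0, draw]
  ]
]
LT 135: heading 0 -> 135
Final: pos=(0,0), heading=135, 20 segment(s) drawn

Segment lengths:
  seg 1: (0,0) -> (0,2), length = 2
  seg 2: (0,2) -> (0,-4), length = 6
  seg 3: (0,-4) -> (0,-14), length = 10
  seg 4: (0,-14) -> (0,-8), length = 6
  seg 5: (0,-8) -> (0,2), length = 10
  seg 6: (0,2) -> (-2,2), length = 2
  seg 7: (-2,2) -> (4,2), length = 6
  seg 8: (4,2) -> (14,2), length = 10
  seg 9: (14,2) -> (8,2), length = 6
  seg 10: (8,2) -> (-2,2), length = 10
  seg 11: (-2,2) -> (-2,0), length = 2
  seg 12: (-2,0) -> (-2,6), length = 6
  seg 13: (-2,6) -> (-2,16), length = 10
  seg 14: (-2,16) -> (-2,10), length = 6
  seg 15: (-2,10) -> (-2,0), length = 10
  seg 16: (-2,0) -> (0,0), length = 2
  seg 17: (0,0) -> (-6,0), length = 6
  seg 18: (-6,0) -> (-16,0), length = 10
  seg 19: (-16,0) -> (-10,0), length = 6
  seg 20: (-10,0) -> (0,0), length = 10
Total = 136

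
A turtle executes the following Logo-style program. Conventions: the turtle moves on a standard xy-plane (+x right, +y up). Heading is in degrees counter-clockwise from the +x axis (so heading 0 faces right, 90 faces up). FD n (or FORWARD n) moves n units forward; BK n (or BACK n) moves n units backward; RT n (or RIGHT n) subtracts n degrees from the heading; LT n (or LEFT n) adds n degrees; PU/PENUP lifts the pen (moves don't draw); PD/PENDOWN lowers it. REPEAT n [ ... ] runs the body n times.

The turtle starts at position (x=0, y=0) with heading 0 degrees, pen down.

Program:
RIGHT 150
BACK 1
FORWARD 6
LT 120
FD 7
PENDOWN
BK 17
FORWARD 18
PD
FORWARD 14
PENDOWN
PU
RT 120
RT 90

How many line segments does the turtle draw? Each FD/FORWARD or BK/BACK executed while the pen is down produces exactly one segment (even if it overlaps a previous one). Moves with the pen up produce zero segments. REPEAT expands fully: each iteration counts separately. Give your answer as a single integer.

Answer: 6

Derivation:
Executing turtle program step by step:
Start: pos=(0,0), heading=0, pen down
RT 150: heading 0 -> 210
BK 1: (0,0) -> (0.866,0.5) [heading=210, draw]
FD 6: (0.866,0.5) -> (-4.33,-2.5) [heading=210, draw]
LT 120: heading 210 -> 330
FD 7: (-4.33,-2.5) -> (1.732,-6) [heading=330, draw]
PD: pen down
BK 17: (1.732,-6) -> (-12.99,2.5) [heading=330, draw]
FD 18: (-12.99,2.5) -> (2.598,-6.5) [heading=330, draw]
PD: pen down
FD 14: (2.598,-6.5) -> (14.722,-13.5) [heading=330, draw]
PD: pen down
PU: pen up
RT 120: heading 330 -> 210
RT 90: heading 210 -> 120
Final: pos=(14.722,-13.5), heading=120, 6 segment(s) drawn
Segments drawn: 6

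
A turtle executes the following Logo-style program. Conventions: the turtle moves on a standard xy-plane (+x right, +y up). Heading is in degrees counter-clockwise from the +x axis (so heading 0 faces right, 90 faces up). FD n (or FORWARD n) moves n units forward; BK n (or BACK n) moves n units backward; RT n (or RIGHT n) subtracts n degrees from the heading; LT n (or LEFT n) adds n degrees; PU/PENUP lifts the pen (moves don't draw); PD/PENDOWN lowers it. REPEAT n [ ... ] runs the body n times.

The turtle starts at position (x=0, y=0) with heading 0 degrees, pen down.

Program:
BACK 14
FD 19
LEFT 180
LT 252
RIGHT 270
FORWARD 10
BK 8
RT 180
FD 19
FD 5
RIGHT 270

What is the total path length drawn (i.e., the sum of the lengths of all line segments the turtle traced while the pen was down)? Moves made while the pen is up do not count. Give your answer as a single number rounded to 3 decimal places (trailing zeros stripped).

Answer: 75

Derivation:
Executing turtle program step by step:
Start: pos=(0,0), heading=0, pen down
BK 14: (0,0) -> (-14,0) [heading=0, draw]
FD 19: (-14,0) -> (5,0) [heading=0, draw]
LT 180: heading 0 -> 180
LT 252: heading 180 -> 72
RT 270: heading 72 -> 162
FD 10: (5,0) -> (-4.511,3.09) [heading=162, draw]
BK 8: (-4.511,3.09) -> (3.098,0.618) [heading=162, draw]
RT 180: heading 162 -> 342
FD 19: (3.098,0.618) -> (21.168,-5.253) [heading=342, draw]
FD 5: (21.168,-5.253) -> (25.923,-6.798) [heading=342, draw]
RT 270: heading 342 -> 72
Final: pos=(25.923,-6.798), heading=72, 6 segment(s) drawn

Segment lengths:
  seg 1: (0,0) -> (-14,0), length = 14
  seg 2: (-14,0) -> (5,0), length = 19
  seg 3: (5,0) -> (-4.511,3.09), length = 10
  seg 4: (-4.511,3.09) -> (3.098,0.618), length = 8
  seg 5: (3.098,0.618) -> (21.168,-5.253), length = 19
  seg 6: (21.168,-5.253) -> (25.923,-6.798), length = 5
Total = 75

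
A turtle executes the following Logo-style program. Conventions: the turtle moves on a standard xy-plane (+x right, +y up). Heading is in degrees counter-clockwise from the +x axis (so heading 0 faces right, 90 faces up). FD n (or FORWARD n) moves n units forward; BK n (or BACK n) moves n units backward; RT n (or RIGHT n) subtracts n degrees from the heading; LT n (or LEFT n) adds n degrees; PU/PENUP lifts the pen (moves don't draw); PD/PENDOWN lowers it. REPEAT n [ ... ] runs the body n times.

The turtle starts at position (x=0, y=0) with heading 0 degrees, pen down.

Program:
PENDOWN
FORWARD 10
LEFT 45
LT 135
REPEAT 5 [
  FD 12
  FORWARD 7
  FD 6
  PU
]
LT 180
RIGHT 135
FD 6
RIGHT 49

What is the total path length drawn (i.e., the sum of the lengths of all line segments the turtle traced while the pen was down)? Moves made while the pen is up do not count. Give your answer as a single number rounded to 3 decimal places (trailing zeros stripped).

Answer: 35

Derivation:
Executing turtle program step by step:
Start: pos=(0,0), heading=0, pen down
PD: pen down
FD 10: (0,0) -> (10,0) [heading=0, draw]
LT 45: heading 0 -> 45
LT 135: heading 45 -> 180
REPEAT 5 [
  -- iteration 1/5 --
  FD 12: (10,0) -> (-2,0) [heading=180, draw]
  FD 7: (-2,0) -> (-9,0) [heading=180, draw]
  FD 6: (-9,0) -> (-15,0) [heading=180, draw]
  PU: pen up
  -- iteration 2/5 --
  FD 12: (-15,0) -> (-27,0) [heading=180, move]
  FD 7: (-27,0) -> (-34,0) [heading=180, move]
  FD 6: (-34,0) -> (-40,0) [heading=180, move]
  PU: pen up
  -- iteration 3/5 --
  FD 12: (-40,0) -> (-52,0) [heading=180, move]
  FD 7: (-52,0) -> (-59,0) [heading=180, move]
  FD 6: (-59,0) -> (-65,0) [heading=180, move]
  PU: pen up
  -- iteration 4/5 --
  FD 12: (-65,0) -> (-77,0) [heading=180, move]
  FD 7: (-77,0) -> (-84,0) [heading=180, move]
  FD 6: (-84,0) -> (-90,0) [heading=180, move]
  PU: pen up
  -- iteration 5/5 --
  FD 12: (-90,0) -> (-102,0) [heading=180, move]
  FD 7: (-102,0) -> (-109,0) [heading=180, move]
  FD 6: (-109,0) -> (-115,0) [heading=180, move]
  PU: pen up
]
LT 180: heading 180 -> 0
RT 135: heading 0 -> 225
FD 6: (-115,0) -> (-119.243,-4.243) [heading=225, move]
RT 49: heading 225 -> 176
Final: pos=(-119.243,-4.243), heading=176, 4 segment(s) drawn

Segment lengths:
  seg 1: (0,0) -> (10,0), length = 10
  seg 2: (10,0) -> (-2,0), length = 12
  seg 3: (-2,0) -> (-9,0), length = 7
  seg 4: (-9,0) -> (-15,0), length = 6
Total = 35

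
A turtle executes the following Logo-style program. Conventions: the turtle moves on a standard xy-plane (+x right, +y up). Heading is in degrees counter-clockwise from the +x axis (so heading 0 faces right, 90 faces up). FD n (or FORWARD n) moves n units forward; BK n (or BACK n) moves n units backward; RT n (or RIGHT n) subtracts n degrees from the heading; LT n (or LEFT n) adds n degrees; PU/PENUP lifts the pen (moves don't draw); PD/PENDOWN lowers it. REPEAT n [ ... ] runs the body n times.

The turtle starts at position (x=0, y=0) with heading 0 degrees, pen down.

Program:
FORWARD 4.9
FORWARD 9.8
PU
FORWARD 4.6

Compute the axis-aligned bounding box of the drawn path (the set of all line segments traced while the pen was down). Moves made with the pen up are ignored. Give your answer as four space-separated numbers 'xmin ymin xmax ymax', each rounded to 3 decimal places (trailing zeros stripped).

Answer: 0 0 14.7 0

Derivation:
Executing turtle program step by step:
Start: pos=(0,0), heading=0, pen down
FD 4.9: (0,0) -> (4.9,0) [heading=0, draw]
FD 9.8: (4.9,0) -> (14.7,0) [heading=0, draw]
PU: pen up
FD 4.6: (14.7,0) -> (19.3,0) [heading=0, move]
Final: pos=(19.3,0), heading=0, 2 segment(s) drawn

Segment endpoints: x in {0, 4.9, 14.7}, y in {0}
xmin=0, ymin=0, xmax=14.7, ymax=0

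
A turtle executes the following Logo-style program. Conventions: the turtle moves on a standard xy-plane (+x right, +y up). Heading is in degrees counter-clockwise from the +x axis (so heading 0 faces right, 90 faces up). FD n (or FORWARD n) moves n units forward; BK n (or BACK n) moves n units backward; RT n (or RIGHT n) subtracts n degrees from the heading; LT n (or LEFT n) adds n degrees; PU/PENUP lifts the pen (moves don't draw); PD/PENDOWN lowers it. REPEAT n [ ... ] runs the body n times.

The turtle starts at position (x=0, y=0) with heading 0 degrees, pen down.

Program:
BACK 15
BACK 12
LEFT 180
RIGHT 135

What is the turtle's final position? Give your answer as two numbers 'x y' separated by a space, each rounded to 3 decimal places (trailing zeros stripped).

Executing turtle program step by step:
Start: pos=(0,0), heading=0, pen down
BK 15: (0,0) -> (-15,0) [heading=0, draw]
BK 12: (-15,0) -> (-27,0) [heading=0, draw]
LT 180: heading 0 -> 180
RT 135: heading 180 -> 45
Final: pos=(-27,0), heading=45, 2 segment(s) drawn

Answer: -27 0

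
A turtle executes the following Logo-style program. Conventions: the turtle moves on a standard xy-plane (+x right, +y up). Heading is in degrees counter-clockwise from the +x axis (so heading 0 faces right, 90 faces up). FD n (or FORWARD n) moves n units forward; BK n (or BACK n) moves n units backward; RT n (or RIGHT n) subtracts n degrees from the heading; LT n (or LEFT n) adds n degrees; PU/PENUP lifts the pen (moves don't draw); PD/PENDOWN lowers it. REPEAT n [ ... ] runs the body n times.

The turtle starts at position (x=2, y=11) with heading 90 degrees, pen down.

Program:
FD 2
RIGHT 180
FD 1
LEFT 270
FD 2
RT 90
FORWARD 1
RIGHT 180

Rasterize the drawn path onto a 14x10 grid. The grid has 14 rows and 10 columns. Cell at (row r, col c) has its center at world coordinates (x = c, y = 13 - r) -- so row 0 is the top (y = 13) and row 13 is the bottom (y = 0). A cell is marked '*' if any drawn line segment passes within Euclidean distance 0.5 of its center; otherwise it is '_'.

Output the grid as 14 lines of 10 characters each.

Segment 0: (2,11) -> (2,13)
Segment 1: (2,13) -> (2,12)
Segment 2: (2,12) -> (0,12)
Segment 3: (0,12) -> (0,13)

Answer: *_*_______
***_______
__*_______
__________
__________
__________
__________
__________
__________
__________
__________
__________
__________
__________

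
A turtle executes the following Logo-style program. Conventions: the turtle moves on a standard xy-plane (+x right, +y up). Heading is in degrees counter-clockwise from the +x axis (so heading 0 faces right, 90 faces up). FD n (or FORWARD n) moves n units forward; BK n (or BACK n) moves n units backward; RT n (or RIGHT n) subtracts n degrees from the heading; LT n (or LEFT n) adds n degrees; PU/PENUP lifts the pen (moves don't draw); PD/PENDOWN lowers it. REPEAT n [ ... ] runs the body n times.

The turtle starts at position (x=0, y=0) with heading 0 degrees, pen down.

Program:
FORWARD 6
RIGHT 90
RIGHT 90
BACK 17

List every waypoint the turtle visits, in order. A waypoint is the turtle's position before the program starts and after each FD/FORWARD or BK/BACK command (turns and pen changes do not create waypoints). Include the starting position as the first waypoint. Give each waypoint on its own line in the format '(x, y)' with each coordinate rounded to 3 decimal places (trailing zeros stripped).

Answer: (0, 0)
(6, 0)
(23, 0)

Derivation:
Executing turtle program step by step:
Start: pos=(0,0), heading=0, pen down
FD 6: (0,0) -> (6,0) [heading=0, draw]
RT 90: heading 0 -> 270
RT 90: heading 270 -> 180
BK 17: (6,0) -> (23,0) [heading=180, draw]
Final: pos=(23,0), heading=180, 2 segment(s) drawn
Waypoints (3 total):
(0, 0)
(6, 0)
(23, 0)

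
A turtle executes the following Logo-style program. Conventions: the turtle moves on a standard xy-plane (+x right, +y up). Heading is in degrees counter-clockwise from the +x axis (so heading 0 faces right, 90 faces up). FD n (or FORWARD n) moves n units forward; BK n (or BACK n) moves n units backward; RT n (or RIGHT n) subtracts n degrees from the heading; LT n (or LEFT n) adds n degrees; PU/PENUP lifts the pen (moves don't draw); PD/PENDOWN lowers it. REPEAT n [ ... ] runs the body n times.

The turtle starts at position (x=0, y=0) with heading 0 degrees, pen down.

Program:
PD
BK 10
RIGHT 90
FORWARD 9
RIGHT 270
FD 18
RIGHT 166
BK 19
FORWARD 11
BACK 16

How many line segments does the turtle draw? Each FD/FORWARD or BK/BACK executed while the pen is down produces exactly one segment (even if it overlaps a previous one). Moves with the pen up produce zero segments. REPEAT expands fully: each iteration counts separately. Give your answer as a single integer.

Answer: 6

Derivation:
Executing turtle program step by step:
Start: pos=(0,0), heading=0, pen down
PD: pen down
BK 10: (0,0) -> (-10,0) [heading=0, draw]
RT 90: heading 0 -> 270
FD 9: (-10,0) -> (-10,-9) [heading=270, draw]
RT 270: heading 270 -> 0
FD 18: (-10,-9) -> (8,-9) [heading=0, draw]
RT 166: heading 0 -> 194
BK 19: (8,-9) -> (26.436,-4.403) [heading=194, draw]
FD 11: (26.436,-4.403) -> (15.762,-7.065) [heading=194, draw]
BK 16: (15.762,-7.065) -> (31.287,-3.194) [heading=194, draw]
Final: pos=(31.287,-3.194), heading=194, 6 segment(s) drawn
Segments drawn: 6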